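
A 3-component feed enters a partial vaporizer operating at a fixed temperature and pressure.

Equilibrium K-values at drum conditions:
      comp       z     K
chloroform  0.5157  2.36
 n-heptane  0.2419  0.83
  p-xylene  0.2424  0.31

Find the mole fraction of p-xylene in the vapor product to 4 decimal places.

Rachford–Rice: g(V/F) = Σ zᵢ(Kᵢ−1)/(1+V/F(Kᵢ−1)) = 0.
g(0) = ΣzᵢKᵢ − 1 = 0.4930 and g(1) = 1 − Σzᵢ/Kᵢ = -0.2919, so a root lies in (0, 1).
Newton–Raphson from V/F = 0.5:
  V/F = 0.5000: g = 0.11718, g' = -0.6153 → V/F = 0.6904
  V/F = 0.6904: g = -0.00432, g' = -0.6836 → V/F = 0.6841
Converged at V/F = 0.6841.
Compositions from xᵢ = zᵢ/(1+V/F(Kᵢ−1)), yᵢ = Kᵢxᵢ:
  chloroform: x = 0.2672, y = 0.6305
  n-heptane: x = 0.2737, y = 0.2272
  p-xylene: x = 0.4591, y = 0.1423

y_p-xylene = 0.1423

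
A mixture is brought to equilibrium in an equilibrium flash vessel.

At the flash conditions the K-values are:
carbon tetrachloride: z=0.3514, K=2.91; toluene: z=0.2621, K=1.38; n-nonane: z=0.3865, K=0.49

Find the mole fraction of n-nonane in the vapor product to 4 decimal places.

Let β = V/F and solve Σ zᵢ(Kᵢ−1)/(1+β(Kᵢ−1)) = 0.
g(0) = ΣzᵢKᵢ − 1 = 0.5737 and g(1) = 1 − Σzᵢ/Kᵢ = -0.0995, so a root lies in (0, 1).
Newton–Raphson from β = 0.58:
  β = 0.5800: g = 0.12012, g' = -0.5167 → β = 0.8125
  β = 0.8125: g = 0.00253, g' = -0.5121 → β = 0.8174
Converged at β = 0.8174.
Compositions from xᵢ = zᵢ/(1+β(Kᵢ−1)), yᵢ = Kᵢxᵢ:
  carbon tetrachloride: x = 0.1372, y = 0.3992
  toluene: x = 0.2000, y = 0.2760
  n-nonane: x = 0.6628, y = 0.3248

y_n-nonane = 0.3248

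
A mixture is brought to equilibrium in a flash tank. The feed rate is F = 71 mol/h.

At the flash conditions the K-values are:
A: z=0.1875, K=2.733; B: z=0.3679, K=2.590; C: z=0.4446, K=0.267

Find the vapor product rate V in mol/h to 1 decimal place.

V = 34.5 mol/h

Rachford–Rice: g(ψ) = Σ zᵢ(Kᵢ−1)/(1+ψ(Kᵢ−1)) = 0.
Check two-phase: ΣzᵢKᵢ = 1.5840 > 1 and Σzᵢ/Kᵢ = 1.8758 > 1, so g(0) = 0.5840 > 0 and g(1) = -0.8758 < 0.
Newton–Raphson from ψ = 0.5:
  ψ = 0.5000: g = -0.01446, g' = -1.0455 → ψ = 0.4862
  ψ = 0.4862: g = -0.00005, g' = -1.0384 → ψ = 0.4861
Converged at ψ = 0.4861.
Then V = ψ·F = 0.4861·71 = 34.5 mol/h and L = F − V = 36.5 mol/h.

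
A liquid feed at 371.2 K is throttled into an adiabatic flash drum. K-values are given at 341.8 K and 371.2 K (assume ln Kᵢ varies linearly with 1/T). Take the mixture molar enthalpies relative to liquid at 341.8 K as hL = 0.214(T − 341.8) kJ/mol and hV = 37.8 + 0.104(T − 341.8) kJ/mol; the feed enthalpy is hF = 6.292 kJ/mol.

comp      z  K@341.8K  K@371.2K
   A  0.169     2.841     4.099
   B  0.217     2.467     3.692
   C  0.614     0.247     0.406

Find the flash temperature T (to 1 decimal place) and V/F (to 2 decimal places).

Adiabatic flash: solve Rachford–Rice at each trial T, then check hF = ψ·hV(T) + (1−ψ)·hL(T).
  T = 341.8 K: K = (2.841, 2.467, 0.247), RR gives ψ = 0.135, H_out = 5.111 kJ/mol
  T = 371.2 K: K = (4.099, 3.692, 0.406), RR gives ψ = 0.435, H_out = 21.339 kJ/mol
  T = 356.5 K: K = (3.438, 3.043, 0.320), RR gives ψ = 0.290, H_out = 13.628 kJ/mol
  T = 349.1 K: K = (3.130, 2.744, 0.282), RR gives ψ = 0.215, H_out = 9.532 kJ/mol
  T = 345.5 K: K = (2.985, 2.605, 0.264), RR gives ψ = 0.177, H_out = 7.413 kJ/mol
  T = 343.6 K: K = (2.911, 2.534, 0.255), RR gives ψ = 0.156, H_out = 6.249 kJ/mol
Linear interpolation between T = 343.6 (H_out = 6.249) and T = 345.5 (H_out = 7.413) on hF = 6.292 gives T ≈ 343.7 K, at which ψ = 0.16.

T = 343.7 K, V/F = 0.16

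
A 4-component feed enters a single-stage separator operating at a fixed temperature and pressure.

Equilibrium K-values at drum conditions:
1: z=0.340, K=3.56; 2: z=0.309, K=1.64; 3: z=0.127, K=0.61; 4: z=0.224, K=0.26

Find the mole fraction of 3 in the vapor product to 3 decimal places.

y_3 = 0.109

Rachford–Rice: g(V/F) = Σ zᵢ(Kᵢ−1)/(1+V/F(Kᵢ−1)) = 0.
Feasibility: ΣzᵢKᵢ = 1.853, Σzᵢ/Kᵢ = 1.354 — both > 1, two phases present.
Newton iteration, V/F⁰ = 0.51:
  V/F = 0.510: g = 0.1985, g' = -0.838 → V/F = 0.747
  V/F = 0.747: g = -0.0079, g' = -0.972 → V/F = 0.739
Converged at V/F = 0.739.
Compositions from xᵢ = zᵢ/(1+V/F(Kᵢ−1)), yᵢ = Kᵢxᵢ:
  1: x = 0.118, y = 0.419
  2: x = 0.210, y = 0.344
  3: x = 0.178, y = 0.109
  4: x = 0.494, y = 0.128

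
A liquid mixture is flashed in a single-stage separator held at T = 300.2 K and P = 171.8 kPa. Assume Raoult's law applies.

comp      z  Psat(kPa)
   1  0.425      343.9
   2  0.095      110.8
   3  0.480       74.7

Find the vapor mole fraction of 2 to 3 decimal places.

y_2 = 0.067

Raoult's law: Kᵢ = Pᵢˢᵃᵗ/P = Pᵢˢᵃᵗ/171.8.
  K_1 = 343.9/171.8 = 2.00175, K_2 = 110.8/171.8 = 0.64494, K_3 = 74.7/171.8 = 0.43481
Rachford–Rice: g(ψ) = Σ zᵢ(Kᵢ−1)/(1+ψ(Kᵢ−1)) = 0.
Check two-phase: ΣzᵢKᵢ = 1.121 > 1 and Σzᵢ/Kᵢ = 1.464 > 1, so g(0) = 0.121 > 0 and g(1) = -0.464 < 0.
Newton–Raphson from ψ = 0.39:
  ψ = 0.390: g = -0.0810, g' = -0.489 → ψ = 0.224
  ψ = 0.224: g = 0.0003, g' = -0.500 → ψ = 0.225
Converged at ψ = 0.225.
Compositions from xᵢ = zᵢ/(1+ψ(Kᵢ−1)), yᵢ = Kᵢxᵢ:
  1: x = 0.347, y = 0.694
  2: x = 0.103, y = 0.067
  3: x = 0.550, y = 0.239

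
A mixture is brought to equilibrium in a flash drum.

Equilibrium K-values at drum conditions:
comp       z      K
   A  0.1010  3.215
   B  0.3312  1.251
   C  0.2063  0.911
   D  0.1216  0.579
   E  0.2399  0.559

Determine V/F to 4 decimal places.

Rachford–Rice: g(V/F) = Σ zᵢ(Kᵢ−1)/(1+V/F(Kᵢ−1)) = 0.
g(0) = ΣzᵢKᵢ − 1 = 0.1315 and g(1) = 1 − Σzᵢ/Kᵢ = -0.1618, so a root lies in (0, 1).
Newton iteration, V/F⁰ = 0.5:
  V/F = 0.5000: g = -0.03977, g' = -0.2412 → V/F = 0.3351
  V/F = 0.3351: g = 0.00241, g' = -0.2762 → V/F = 0.3439
Converged at V/F = 0.3439.

V/F = 0.3439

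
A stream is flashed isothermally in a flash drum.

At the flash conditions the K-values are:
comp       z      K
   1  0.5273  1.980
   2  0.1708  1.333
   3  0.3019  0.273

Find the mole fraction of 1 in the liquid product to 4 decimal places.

x_1 = 0.3369

Material balance + equilibrium reduce to Σ zᵢ(Kᵢ−1)/(1+ψ(Kᵢ−1)) = 0.
Check two-phase: ΣzᵢKᵢ = 1.3541 > 1 and Σzᵢ/Kᵢ = 1.5003 > 1, so g(0) = 0.3541 > 0 and g(1) = -0.5003 < 0.
Iterate (Newton) starting at ψ = 0.5:
  ψ = 0.5000: g = 0.05075, g' = -0.6359 → ψ = 0.5798
  ψ = 0.5798: g = -0.00222, g' = -0.6960 → ψ = 0.5766
Converged at ψ = 0.5766.
Compositions from xᵢ = zᵢ/(1+ψ(Kᵢ−1)), yᵢ = Kᵢxᵢ:
  1: x = 0.3369, y = 0.6671
  2: x = 0.1433, y = 0.1910
  3: x = 0.5198, y = 0.1419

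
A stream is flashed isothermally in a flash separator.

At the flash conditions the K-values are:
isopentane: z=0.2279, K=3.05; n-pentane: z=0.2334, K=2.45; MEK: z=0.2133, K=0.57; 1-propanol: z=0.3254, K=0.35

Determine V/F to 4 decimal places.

V/F = 0.4957

Rachford–Rice: g(V/F) = Σ zᵢ(Kᵢ−1)/(1+V/F(Kᵢ−1)) = 0.
Feasibility: ΣzᵢKᵢ = 1.5024, Σzᵢ/Kᵢ = 1.4739 — both > 1, two phases present.
Newton iteration, V/F⁰ = 0.5:
  V/F = 0.5000: g = -0.00328, g' = -0.7642 → V/F = 0.4957
Converged at V/F = 0.4957.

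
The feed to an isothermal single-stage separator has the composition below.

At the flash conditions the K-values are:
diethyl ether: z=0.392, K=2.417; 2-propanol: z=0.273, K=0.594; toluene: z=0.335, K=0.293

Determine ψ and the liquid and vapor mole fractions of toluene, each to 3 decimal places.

Iterate (Newton) starting at ψ = 0.5:
  ψ = 0.500: g = -0.1803, g' = -0.741 → ψ = 0.257
  ψ = 0.257: g = -0.0058, g' = -0.729 → ψ = 0.249
Converged at ψ = 0.249.
Compositions from xᵢ = zᵢ/(1+ψ(Kᵢ−1)), yᵢ = Kᵢxᵢ:
  diethyl ether: x = 0.290, y = 0.701
  2-propanol: x = 0.304, y = 0.180
  toluene: x = 0.406, y = 0.119

ψ = 0.249, x_toluene = 0.406, y_toluene = 0.119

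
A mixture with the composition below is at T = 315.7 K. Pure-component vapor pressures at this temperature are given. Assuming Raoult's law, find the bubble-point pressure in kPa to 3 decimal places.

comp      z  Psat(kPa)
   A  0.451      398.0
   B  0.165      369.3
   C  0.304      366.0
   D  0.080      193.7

At the bubble point ψ → 0, so ΣzᵢKᵢ = 1 with Kᵢ = Pᵢˢᵃᵗ/P ⇒ P = ΣzᵢPᵢˢᵃᵗ.
P = 0.451·398.0 + 0.165·369.3 + 0.304·366.0 + 0.080·193.7 = 367.192 kPa

Pbub = 367.192 kPa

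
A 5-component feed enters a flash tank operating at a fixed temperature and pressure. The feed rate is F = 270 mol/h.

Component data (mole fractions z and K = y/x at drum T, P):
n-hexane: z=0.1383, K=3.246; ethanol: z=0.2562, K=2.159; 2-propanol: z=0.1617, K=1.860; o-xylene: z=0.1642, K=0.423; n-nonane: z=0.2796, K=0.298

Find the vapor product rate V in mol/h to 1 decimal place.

V = 133.6 mol/h

Newton–Raphson from ψ = 0.48:
  ψ = 0.4800: g = 0.01163, g' = -0.7815 → ψ = 0.4949
Converged at ψ = 0.4949.
Then V = ψ·F = 0.4949·270 = 133.6 mol/h and L = F − V = 136.4 mol/h.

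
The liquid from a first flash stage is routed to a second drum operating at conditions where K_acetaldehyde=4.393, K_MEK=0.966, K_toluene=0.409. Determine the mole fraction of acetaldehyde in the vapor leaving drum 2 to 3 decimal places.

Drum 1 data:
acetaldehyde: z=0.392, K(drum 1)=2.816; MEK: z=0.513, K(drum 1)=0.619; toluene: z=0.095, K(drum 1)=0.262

y_acetaldehyde (drum 2) = 0.246

Drum 1:
Material balance + equilibrium reduce to Σ zᵢ(Kᵢ−1)/(1+ψ₁(Kᵢ−1)) = 0.
Check two-phase: ΣzᵢKᵢ = 1.446 > 1 and Σzᵢ/Kᵢ = 1.331 > 1, so g(0) = 0.446 > 0 and g(1) = -0.331 < 0.
Newton iteration, ψ₁⁰ = 0.34:
  ψ₁ = 0.340: g = 0.1220, g' = -0.685 → ψ₁ = 0.518
  ψ₁ = 0.518: g = 0.0097, g' = -0.594 → ψ₁ = 0.534
  ψ₁ = 0.534: g = 0.0000, g' = -0.591 → ψ₁ = 0.535
Converged at ψ₁ = 0.535.
Drum-1 compositions:
  acetaldehyde: x = 0.199, y = 0.560
  MEK: x = 0.644, y = 0.399
  toluene: x = 0.157, y = 0.041
Drum-2 feed = drum-1 liquid: z₂ = (0.1989, 0.6442, 0.1569).
Drum 2:
Rachford–Rice: g(ψ₂) = Σ zᵢ(Kᵢ−1)/(1+ψ₂(Kᵢ−1)) = 0.
Feasibility: ΣzᵢKᵢ = 1.560, Σzᵢ/Kᵢ = 1.096 — both > 1, two phases present.
Newton–Raphson from ψ₂ = 0.5:
  ψ₂ = 0.500: g = 0.0964, g' = -0.426 → ψ₂ = 0.726
  ψ₂ = 0.726: g = 0.0099, g' = -0.360 → ψ₂ = 0.754
Converged at ψ₂ = 0.754.
  acetaldehyde: x = 0.056, y = 0.246
  MEK: x = 0.661, y = 0.639
  toluene: x = 0.283, y = 0.116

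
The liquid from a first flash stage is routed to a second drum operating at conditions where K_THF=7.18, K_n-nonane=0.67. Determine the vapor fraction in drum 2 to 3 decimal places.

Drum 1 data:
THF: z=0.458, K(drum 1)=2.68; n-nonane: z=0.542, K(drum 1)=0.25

V/F (drum 2) = 0.823

Drum 1:
Let ψ₁ = V/F and solve Σ zᵢ(Kᵢ−1)/(1+ψ₁(Kᵢ−1)) = 0.
g(0) = ΣzᵢKᵢ − 1 = 0.363 and g(1) = 1 − Σzᵢ/Kᵢ = -1.339, so a root lies in (0, 1).
Binary case is linear: z₁(K₁−1)(1+ψ₁(K₂−1)) + z₂(K₂−1)(1+ψ₁(K₁−1)) = 0
⇒ ψ₁ = [z₁(K₁−1)+z₂(K₂−1)] / [−(K₁−1)(K₂−1)] = 0.3629/1.2600 = 0.288
Drum-1 compositions:
  THF: x = 0.309, y = 0.827
  n-nonane: x = 0.691, y = 0.173
Drum-2 feed = drum-1 liquid: z₂ = (0.3086, 0.6914).
Drum 2:
Binary case is linear: z₁(K₁−1)(1+ψ₂(K₂−1)) + z₂(K₂−1)(1+ψ₂(K₁−1)) = 0
⇒ ψ₂ = [z₁(K₁−1)+z₂(K₂−1)] / [−(K₁−1)(K₂−1)] = 1.6793/2.0394 = 0.823
  THF: x = 0.051, y = 0.364
  n-nonane: x = 0.949, y = 0.636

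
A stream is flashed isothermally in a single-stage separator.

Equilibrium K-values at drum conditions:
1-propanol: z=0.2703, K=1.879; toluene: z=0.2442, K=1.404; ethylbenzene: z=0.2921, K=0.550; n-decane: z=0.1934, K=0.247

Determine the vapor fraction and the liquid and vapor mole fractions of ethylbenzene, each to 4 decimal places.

ψ = 0.1446, x_ethylbenzene = 0.3124, y_ethylbenzene = 0.1718

Rachford–Rice: g(ψ) = Σ zᵢ(Kᵢ−1)/(1+ψ(Kᵢ−1)) = 0.
g(0) = ΣzᵢKᵢ − 1 = 0.0592 and g(1) = 1 − Σzᵢ/Kᵢ = -0.6319, so a root lies in (0, 1).
Newton–Raphson from ψ = 0.5:
  ψ = 0.5000: g = -0.15605, g' = -0.5089 → ψ = 0.1934
  ψ = 0.1934: g = -0.01985, g' = -0.4080 → ψ = 0.1448
  ψ = 0.1448: g = -0.00007, g' = -0.4057 → ψ = 0.1446
Converged at ψ = 0.1446.
Compositions from xᵢ = zᵢ/(1+ψ(Kᵢ−1)), yᵢ = Kᵢxᵢ:
  1-propanol: x = 0.2398, y = 0.4506
  toluene: x = 0.2307, y = 0.3239
  ethylbenzene: x = 0.3124, y = 0.1718
  n-decane: x = 0.2170, y = 0.0536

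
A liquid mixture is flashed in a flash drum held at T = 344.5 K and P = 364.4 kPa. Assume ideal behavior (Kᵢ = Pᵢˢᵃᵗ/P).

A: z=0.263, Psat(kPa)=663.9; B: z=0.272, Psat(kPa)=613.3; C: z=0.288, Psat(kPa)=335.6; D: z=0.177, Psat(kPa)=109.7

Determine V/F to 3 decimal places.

V/F = 0.693

Raoult's law: Kᵢ = Pᵢˢᵃᵗ/P = Pᵢˢᵃᵗ/364.4.
  K_A = 663.9/364.4 = 1.82190, K_B = 613.3/364.4 = 1.68304, K_C = 335.6/364.4 = 0.92097, K_D = 109.7/364.4 = 0.30104
Material balance + equilibrium reduce to Σ zᵢ(Kᵢ−1)/(1+V/F(Kᵢ−1)) = 0.
Check two-phase: ΣzᵢKᵢ = 1.255 > 1 and Σzᵢ/Kᵢ = 1.207 > 1, so g(0) = 0.255 > 0 and g(1) = -0.207 < 0.
Iterate (Newton) starting at V/F = 0.68:
  V/F = 0.680: g = 0.0057, g' = -0.448 → V/F = 0.693
Converged at V/F = 0.693.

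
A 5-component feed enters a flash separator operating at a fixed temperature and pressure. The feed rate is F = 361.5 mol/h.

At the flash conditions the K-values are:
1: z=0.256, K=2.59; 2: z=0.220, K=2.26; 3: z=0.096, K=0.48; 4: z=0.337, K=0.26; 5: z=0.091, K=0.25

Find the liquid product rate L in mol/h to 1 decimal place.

L = 249.5 mol/h

Iterate (Newton) starting at β = 0.5:
  β = 0.500: g = -0.1757, g' = -0.976 → β = 0.320
  β = 0.320: g = -0.0091, g' = -0.904 → β = 0.310
Converged at β = 0.310.
Then V = β·F = 0.3099·361.5 = 112.0 mol/h and L = F − V = 249.5 mol/h.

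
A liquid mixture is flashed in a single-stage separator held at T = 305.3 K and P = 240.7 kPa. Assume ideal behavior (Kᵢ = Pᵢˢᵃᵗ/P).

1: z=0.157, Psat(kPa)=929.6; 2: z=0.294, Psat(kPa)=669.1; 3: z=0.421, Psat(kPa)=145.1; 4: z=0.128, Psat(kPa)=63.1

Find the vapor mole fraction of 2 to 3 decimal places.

Raoult's law: Kᵢ = Pᵢˢᵃᵗ/P = Pᵢˢᵃᵗ/240.7.
  K_1 = 929.6/240.7 = 3.86207, K_2 = 669.1/240.7 = 2.77981, K_3 = 145.1/240.7 = 0.60283, K_4 = 63.1/240.7 = 0.26215
Rachford–Rice: g(β) = Σ zᵢ(Kᵢ−1)/(1+β(Kᵢ−1)) = 0.
Feasibility: ΣzᵢKᵢ = 1.711, Σzᵢ/Kᵢ = 1.333 — both > 1, two phases present.
Newton iteration, β⁰ = 0.68:
  β = 0.680: g = -0.0294, g' = -0.744 → β = 0.641
  β = 0.641: g = -0.0002, g' = -0.734 → β = 0.640
Converged at β = 0.640.
Compositions from xᵢ = zᵢ/(1+β(Kᵢ−1)), yᵢ = Kᵢxᵢ:
  1: x = 0.055, y = 0.214
  2: x = 0.137, y = 0.382
  3: x = 0.565, y = 0.340
  4: x = 0.243, y = 0.064

y_2 = 0.382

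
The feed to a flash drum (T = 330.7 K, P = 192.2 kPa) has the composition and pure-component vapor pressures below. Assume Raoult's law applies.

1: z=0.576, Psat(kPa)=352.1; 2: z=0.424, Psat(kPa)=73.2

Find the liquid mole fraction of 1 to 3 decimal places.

x_1 = 0.427

Raoult's law: Kᵢ = Pᵢˢᵃᵗ/P = Pᵢˢᵃᵗ/192.2.
  K_1 = 352.1/192.2 = 1.83195, K_2 = 73.2/192.2 = 0.38085
Let ψ = V/F and solve Σ zᵢ(Kᵢ−1)/(1+ψ(Kᵢ−1)) = 0.
Check two-phase: ΣzᵢKᵢ = 1.217 > 1 and Σzᵢ/Kᵢ = 1.428 > 1, so g(0) = 0.217 > 0 and g(1) = -0.428 < 0.
Newton iteration, ψ⁰ = 0.5:
  ψ = 0.500: g = -0.0418, g' = -0.540 → ψ = 0.423
  ψ = 0.423: g = -0.0010, g' = -0.516 → ψ = 0.421
Converged at ψ = 0.421.
Compositions from xᵢ = zᵢ/(1+ψ(Kᵢ−1)), yᵢ = Kᵢxᵢ:
  1: x = 0.427, y = 0.782
  2: x = 0.573, y = 0.218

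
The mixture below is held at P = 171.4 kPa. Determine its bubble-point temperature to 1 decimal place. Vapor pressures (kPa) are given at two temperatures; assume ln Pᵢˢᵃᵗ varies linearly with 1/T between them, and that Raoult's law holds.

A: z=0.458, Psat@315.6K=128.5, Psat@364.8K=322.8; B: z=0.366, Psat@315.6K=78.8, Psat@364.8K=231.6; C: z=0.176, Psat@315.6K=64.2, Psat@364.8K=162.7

T = 341.7 K

Bubble-point temperature: ΣzᵢPᵢˢᵃᵗ(T) = P. Interpolate ln Pᵢˢᵃᵗ = aᵢ + bᵢ/T.
  T = 315.6 K: ΣzᵢPᵢˢᵃᵗ = 98.99 kPa
  T = 364.8 K: ΣzᵢPᵢˢᵃᵗ = 261.24 kPa
  T = 340.2 K: ΣzᵢPᵢˢᵃᵗ = 166.45 kPa
  T = 352.5 K: ΣzᵢPᵢˢᵃᵗ = 210.14 kPa
  T = 346.4 K: ΣzᵢPᵢˢᵃᵗ = 187.58 kPa
  T = 343.3 K: ΣzᵢPᵢˢᵃᵗ = 176.79 kPa
  T = 341.8 K: ΣzᵢPᵢˢᵃᵗ = 171.73 kPa
Interpolating between 340.2 K and 341.8 K gives T ≈ 341.7 K.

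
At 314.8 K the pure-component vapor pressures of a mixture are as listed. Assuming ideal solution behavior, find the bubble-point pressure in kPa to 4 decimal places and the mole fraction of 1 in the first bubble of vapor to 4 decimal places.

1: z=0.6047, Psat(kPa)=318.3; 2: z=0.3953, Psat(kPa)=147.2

Pbub = 250.6642 kPa, y_1 = 0.7679

At the bubble point ψ → 0, so ΣzᵢKᵢ = 1 with Kᵢ = Pᵢˢᵃᵗ/P ⇒ P = ΣzᵢPᵢˢᵃᵗ.
P = 0.6047·318.3 + 0.3953·147.2 = 250.6642 kPa
yᵢ = zᵢPᵢˢᵃᵗ/P ⇒ y_1 = 0.6047·318.3/250.6642 = 0.7679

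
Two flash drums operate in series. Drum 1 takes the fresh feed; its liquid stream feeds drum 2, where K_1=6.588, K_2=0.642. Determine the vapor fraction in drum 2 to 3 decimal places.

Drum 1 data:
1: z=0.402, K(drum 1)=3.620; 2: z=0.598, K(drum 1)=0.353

V/F (drum 2) = 0.410

Drum 1:
Material balance + equilibrium reduce to Σ zᵢ(Kᵢ−1)/(1+ψ₁(Kᵢ−1)) = 0.
Check two-phase: ΣzᵢKᵢ = 1.666 > 1 and Σzᵢ/Kᵢ = 1.805 > 1, so g(0) = 0.666 > 0 and g(1) = -0.805 < 0.
Binary case is linear: z₁(K₁−1)(1+ψ₁(K₂−1)) + z₂(K₂−1)(1+ψ₁(K₁−1)) = 0
⇒ ψ₁ = [z₁(K₁−1)+z₂(K₂−1)] / [−(K₁−1)(K₂−1)] = 0.6663/1.6951 = 0.393
Drum-1 compositions:
  1: x = 0.198, y = 0.717
  2: x = 0.802, y = 0.283
Drum-2 feed = drum-1 liquid: z₂ = (0.1980, 0.8020).
Drum 2:
Binary case is linear: z₁(K₁−1)(1+ψ₂(K₂−1)) + z₂(K₂−1)(1+ψ₂(K₁−1)) = 0
⇒ ψ₂ = [z₁(K₁−1)+z₂(K₂−1)] / [−(K₁−1)(K₂−1)] = 0.8196/2.0005 = 0.410
  1: x = 0.060, y = 0.397
  2: x = 0.940, y = 0.603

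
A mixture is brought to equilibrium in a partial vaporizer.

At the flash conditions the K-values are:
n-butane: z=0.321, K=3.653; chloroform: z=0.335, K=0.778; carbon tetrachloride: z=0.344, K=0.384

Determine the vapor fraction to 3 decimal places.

Newton–Raphson from ψ = 0.48:
  ψ = 0.480: g = -0.0095, g' = -0.721 → ψ = 0.467
Converged at ψ = 0.467.

ψ = 0.467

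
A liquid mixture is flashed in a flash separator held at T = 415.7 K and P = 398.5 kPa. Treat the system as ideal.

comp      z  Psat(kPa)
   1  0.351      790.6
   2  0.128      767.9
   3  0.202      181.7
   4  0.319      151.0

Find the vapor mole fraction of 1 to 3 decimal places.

y_1 = 0.549

Raoult's law: Kᵢ = Pᵢˢᵃᵗ/P = Pᵢˢᵃᵗ/398.5.
  K_1 = 790.6/398.5 = 1.98394, K_2 = 767.9/398.5 = 1.92698, K_3 = 181.7/398.5 = 0.45596, K_4 = 151.0/398.5 = 0.37892
Rachford–Rice: g(β) = Σ zᵢ(Kᵢ−1)/(1+β(Kᵢ−1)) = 0.
g(0) = ΣzᵢKᵢ − 1 = 0.156 and g(1) = 1 − Σzᵢ/Kᵢ = -0.528, so a root lies in (0, 1).
Iterate (Newton) starting at β = 0.4:
  β = 0.400: g = -0.0697, g' = -0.549 → β = 0.273
  β = 0.273: g = -0.0007, g' = -0.542 → β = 0.272
Converged at β = 0.272.
Compositions from xᵢ = zᵢ/(1+β(Kᵢ−1)), yᵢ = Kᵢxᵢ:
  1: x = 0.277, y = 0.549
  2: x = 0.102, y = 0.197
  3: x = 0.237, y = 0.108
  4: x = 0.384, y = 0.145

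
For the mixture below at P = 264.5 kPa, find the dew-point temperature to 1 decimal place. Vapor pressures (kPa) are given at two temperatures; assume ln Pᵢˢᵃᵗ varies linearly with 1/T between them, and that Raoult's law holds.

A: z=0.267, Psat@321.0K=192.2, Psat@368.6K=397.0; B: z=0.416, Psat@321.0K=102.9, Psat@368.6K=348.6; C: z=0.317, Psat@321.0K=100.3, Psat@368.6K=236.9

Dew-point temperature: Σzᵢ·P/Pᵢˢᵃᵗ(T) = 1. Interpolate ln Pᵢˢᵃᵗ = aᵢ + bᵢ/T.
  T = 321.0 K: ΣzᵢP/Pᵢˢᵃᵗ = 2.2727
  T = 368.6 K: ΣzᵢP/Pᵢˢᵃᵗ = 0.8475
  T = 344.8 K: ΣzᵢP/Pᵢˢᵃᵗ = 1.3344
  T = 356.7 K: ΣzᵢP/Pᵢˢᵃᵗ = 1.0542
  T = 362.6 K: ΣzᵢP/Pᵢˢᵃᵗ = 0.9441
  T = 359.6 K: ΣzᵢP/Pᵢˢᵃᵗ = 0.9981
Interpolating between 356.7 K and 359.6 K gives T ≈ 359.5 K.

T = 359.5 K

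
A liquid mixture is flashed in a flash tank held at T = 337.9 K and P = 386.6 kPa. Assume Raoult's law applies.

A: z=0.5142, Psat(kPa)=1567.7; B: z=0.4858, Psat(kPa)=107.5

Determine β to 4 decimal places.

β = 0.5532

Raoult's law: Kᵢ = Pᵢˢᵃᵗ/P = Pᵢˢᵃᵗ/386.6.
  K_A = 1567.7/386.6 = 4.055096, K_B = 107.5/386.6 = 0.278065
Rachford–Rice: g(β) = Σ zᵢ(Kᵢ−1)/(1+β(Kᵢ−1)) = 0.
Feasibility: ΣzᵢKᵢ = 2.2202, Σzᵢ/Kᵢ = 1.8739 — both > 1, two phases present.
Binary case is linear: z₁(K₁−1)(1+β(K₂−1)) + z₂(K₂−1)(1+β(K₁−1)) = 0
⇒ β = [z₁(K₁−1)+z₂(K₂−1)] / [−(K₁−1)(K₂−1)] = 1.22021/2.20558 = 0.5532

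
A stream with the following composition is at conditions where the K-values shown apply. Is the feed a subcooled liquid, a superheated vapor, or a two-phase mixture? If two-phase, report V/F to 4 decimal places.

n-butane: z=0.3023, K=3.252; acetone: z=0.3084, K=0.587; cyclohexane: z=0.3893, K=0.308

two-phase, V/F = 0.2174

ΣzᵢKᵢ = 1.2840; Σzᵢ/Kᵢ = 1.8823.
Both exceed 1, so a two-phase solution exists.
Material balance + equilibrium reduce to Σ zᵢ(Kᵢ−1)/(1+ψ(Kᵢ−1)) = 0.
Newton iteration, ψ⁰ = 0.39:
  ψ = 0.3900: g = -0.15835, g' = -0.8590 → ψ = 0.2057
  ψ = 0.2057: g = 0.01199, g' = -1.0324 → ψ = 0.2173
  ψ = 0.2173: g = 0.00011, g' = -1.0129 → ψ = 0.2174
Converged at ψ = 0.2174.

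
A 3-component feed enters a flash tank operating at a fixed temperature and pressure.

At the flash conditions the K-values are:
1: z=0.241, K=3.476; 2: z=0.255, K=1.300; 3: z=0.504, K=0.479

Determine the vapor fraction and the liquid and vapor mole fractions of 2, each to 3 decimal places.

Rachford–Rice: g(ψ) = Σ zᵢ(Kᵢ−1)/(1+ψ(Kᵢ−1)) = 0.
g(0) = ΣzᵢKᵢ − 1 = 0.411 and g(1) = 1 − Σzᵢ/Kᵢ = -0.318, so a root lies in (0, 1).
Newton–Raphson from ψ = 0.5:
  ψ = 0.500: g = -0.0219, g' = -0.563 → ψ = 0.461
Converged at ψ = 0.461.
Compositions from xᵢ = zᵢ/(1+ψ(Kᵢ−1)), yᵢ = Kᵢxᵢ:
  1: x = 0.112, y = 0.391
  2: x = 0.224, y = 0.291
  3: x = 0.664, y = 0.318

ψ = 0.461, x_2 = 0.224, y_2 = 0.291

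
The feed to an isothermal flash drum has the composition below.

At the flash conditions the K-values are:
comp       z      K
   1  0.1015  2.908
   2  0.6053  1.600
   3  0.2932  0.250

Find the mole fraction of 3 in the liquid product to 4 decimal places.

Material balance + equilibrium reduce to Σ zᵢ(Kᵢ−1)/(1+β(Kᵢ−1)) = 0.
Check two-phase: ΣzᵢKᵢ = 1.3369 > 1 and Σzᵢ/Kᵢ = 1.5860 > 1, so g(0) = 0.3369 > 0 and g(1) = -0.5860 < 0.
Iterate (Newton) starting at β = 0.55:
  β = 0.5500: g = -0.00673, g' = -0.6890 → β = 0.5402
Converged at β = 0.5402.
Compositions from xᵢ = zᵢ/(1+β(Kᵢ−1)), yᵢ = Kᵢxᵢ:
  1: x = 0.0500, y = 0.1454
  2: x = 0.4571, y = 0.7314
  3: x = 0.4929, y = 0.1232

x_3 = 0.4929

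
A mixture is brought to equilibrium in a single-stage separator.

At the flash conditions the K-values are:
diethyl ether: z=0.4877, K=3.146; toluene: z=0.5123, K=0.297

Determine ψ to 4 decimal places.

Let ψ = V/F and solve Σ zᵢ(Kᵢ−1)/(1+ψ(Kᵢ−1)) = 0.
Check two-phase: ΣzᵢKᵢ = 1.6865 > 1 and Σzᵢ/Kᵢ = 1.8799 > 1, so g(0) = 0.6865 > 0 and g(1) = -0.8799 < 0.
Newton–Raphson from ψ = 0.5:
  ψ = 0.5000: g = -0.05048, g' = -1.1247 → ψ = 0.4551
  ψ = 0.4551: g = -0.00011, g' = -1.1223 → ψ = 0.4550
Converged at ψ = 0.4550.

ψ = 0.4550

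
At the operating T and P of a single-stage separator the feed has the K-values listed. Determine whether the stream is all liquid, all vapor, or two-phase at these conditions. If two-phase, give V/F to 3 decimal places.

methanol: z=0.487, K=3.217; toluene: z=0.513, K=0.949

ΣzᵢKᵢ = 2.054; Σzᵢ/Kᵢ = 0.692.
Since Σzᵢ/Kᵢ < 1 the mixture is above its dew point — single vapor phase.

all vapor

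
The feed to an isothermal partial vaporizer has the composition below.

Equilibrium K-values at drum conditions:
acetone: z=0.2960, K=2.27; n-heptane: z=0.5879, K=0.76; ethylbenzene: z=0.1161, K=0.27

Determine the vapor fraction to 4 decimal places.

Rachford–Rice: g(ψ) = Σ zᵢ(Kᵢ−1)/(1+ψ(Kᵢ−1)) = 0.
Check two-phase: ΣzᵢKᵢ = 1.1501 > 1 and Σzᵢ/Kᵢ = 1.3339 > 1, so g(0) = 0.1501 > 0 and g(1) = -0.3339 < 0.
Iterate (Newton) starting at ψ = 0.62:
  ψ = 0.6200: g = -0.11027, g' = -0.4026 → ψ = 0.3461
  ψ = 0.3461: g = -0.00616, g' = -0.3814 → ψ = 0.3300
Converged at ψ = 0.3300.

ψ = 0.3300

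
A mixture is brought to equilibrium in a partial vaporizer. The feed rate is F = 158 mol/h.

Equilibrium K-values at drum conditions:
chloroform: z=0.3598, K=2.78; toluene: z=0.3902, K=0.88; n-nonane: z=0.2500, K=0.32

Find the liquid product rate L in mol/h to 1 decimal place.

L = 70.6 mol/h

Rachford–Rice: g(β) = Σ zᵢ(Kᵢ−1)/(1+β(Kᵢ−1)) = 0.
g(0) = ΣzᵢKᵢ − 1 = 0.4236 and g(1) = 1 − Σzᵢ/Kᵢ = -0.3541, so a root lies in (0, 1).
Newton iteration, β⁰ = 0.5:
  β = 0.5000: g = 0.03147, g' = -0.5909 → β = 0.5533
  β = 0.5533: g = -0.00001, g' = -0.5929 → β = 0.5532
Converged at β = 0.5532.
Then V = β·F = 0.5532·158 = 87.4 mol/h and L = F − V = 70.6 mol/h.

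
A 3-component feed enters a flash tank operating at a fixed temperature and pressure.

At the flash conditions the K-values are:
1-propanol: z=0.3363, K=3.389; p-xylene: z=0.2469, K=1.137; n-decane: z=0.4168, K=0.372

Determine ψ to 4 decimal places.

ψ = 0.5216

Newton–Raphson from ψ = 0.5:
  ψ = 0.5000: g = 0.01620, g' = -0.7519 → ψ = 0.5215
  ψ = 0.5215: g = 0.00005, g' = -0.7480 → ψ = 0.5216
Converged at ψ = 0.5216.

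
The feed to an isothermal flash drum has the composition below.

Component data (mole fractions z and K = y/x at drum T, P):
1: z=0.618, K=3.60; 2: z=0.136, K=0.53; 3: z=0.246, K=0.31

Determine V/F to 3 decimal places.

V/F = 0.836

Iterate (Newton) starting at V/F = 0.5:
  V/F = 0.500: g = 0.3559, g' = -1.114 → V/F = 0.819
  V/F = 0.819: g = 0.0187, g' = -1.126 → V/F = 0.836
Converged at V/F = 0.836.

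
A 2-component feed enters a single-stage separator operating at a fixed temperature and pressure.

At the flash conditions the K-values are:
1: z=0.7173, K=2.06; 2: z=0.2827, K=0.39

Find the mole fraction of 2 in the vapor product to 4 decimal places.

y_2 = 0.2475

Let β = V/F and solve Σ zᵢ(Kᵢ−1)/(1+β(Kᵢ−1)) = 0.
Feasibility: ΣzᵢKᵢ = 1.5879, Σzᵢ/Kᵢ = 1.0731 — both > 1, two phases present.
Newton–Raphson from β = 0.34:
  β = 0.3400: g = 0.34134, g' = -0.6029 → β = 0.9061
  β = 0.9061: g = 0.00227, g' = -0.7355 → β = 0.9092
Converged at β = 0.9092.
Compositions from xᵢ = zᵢ/(1+β(Kᵢ−1)), yᵢ = Kᵢxᵢ:
  1: x = 0.3653, y = 0.7525
  2: x = 0.6347, y = 0.2475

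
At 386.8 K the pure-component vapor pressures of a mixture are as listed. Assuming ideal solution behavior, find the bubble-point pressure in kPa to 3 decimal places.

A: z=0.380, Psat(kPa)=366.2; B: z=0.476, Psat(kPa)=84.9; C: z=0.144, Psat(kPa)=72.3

At the bubble point ψ → 0, so ΣzᵢKᵢ = 1 with Kᵢ = Pᵢˢᵃᵗ/P ⇒ P = ΣzᵢPᵢˢᵃᵗ.
P = 0.380·366.2 + 0.476·84.9 + 0.144·72.3 = 189.980 kPa

Pbub = 189.980 kPa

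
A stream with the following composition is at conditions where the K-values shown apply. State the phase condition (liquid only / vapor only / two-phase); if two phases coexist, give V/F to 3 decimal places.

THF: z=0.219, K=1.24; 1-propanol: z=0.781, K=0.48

ΣzᵢKᵢ = 0.646; Σzᵢ/Kᵢ = 1.804.
Since ΣzᵢKᵢ < 1 the mixture is below its bubble point — single liquid phase.

liquid only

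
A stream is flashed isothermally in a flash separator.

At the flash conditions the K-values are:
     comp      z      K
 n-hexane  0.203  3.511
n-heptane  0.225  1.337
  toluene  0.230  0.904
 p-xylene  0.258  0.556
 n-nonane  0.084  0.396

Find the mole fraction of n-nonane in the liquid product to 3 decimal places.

x_n-nonane = 0.134

Material balance + equilibrium reduce to Σ zᵢ(Kᵢ−1)/(1+V/F(Kᵢ−1)) = 0.
Feasibility: ΣzᵢKᵢ = 1.398, Σzᵢ/Kᵢ = 1.157 — both > 1, two phases present.
Newton iteration, V/F⁰ = 0.5:
  V/F = 0.500: g = 0.0478, g' = -0.420 → V/F = 0.614
  V/F = 0.614: g = 0.0018, g' = -0.392 → V/F = 0.619
Converged at V/F = 0.619.
Compositions from xᵢ = zᵢ/(1+V/F(Kᵢ−1)), yᵢ = Kᵢxᵢ:
  n-hexane: x = 0.080, y = 0.279
  n-heptane: x = 0.186, y = 0.249
  toluene: x = 0.245, y = 0.221
  p-xylene: x = 0.356, y = 0.198
  n-nonane: x = 0.134, y = 0.053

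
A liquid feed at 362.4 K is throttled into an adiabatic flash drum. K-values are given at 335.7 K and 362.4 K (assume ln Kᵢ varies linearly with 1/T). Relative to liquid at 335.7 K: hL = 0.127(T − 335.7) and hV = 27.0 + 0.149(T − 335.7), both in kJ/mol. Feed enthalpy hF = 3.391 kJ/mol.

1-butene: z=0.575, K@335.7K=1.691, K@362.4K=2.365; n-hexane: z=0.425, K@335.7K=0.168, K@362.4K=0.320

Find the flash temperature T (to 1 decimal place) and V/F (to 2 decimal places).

T = 337.5 K, V/F = 0.12

Adiabatic flash: solve Rachford–Rice at each trial T, then check hF = ψ·hV(T) + (1−ψ)·hL(T).
  T = 335.7 K: K = (1.691, 0.168), RR gives ψ = 0.076, H_out = 2.053 kJ/mol
  T = 362.4 K: K = (2.365, 0.320), RR gives ψ = 0.534, H_out = 18.129 kJ/mol
  T = 349.0 K: K = (2.011, 0.234), RR gives ψ = 0.331, H_out = 10.720 kJ/mol
  T = 342.4 K: K = (1.849, 0.199), RR gives ψ = 0.217, H_out = 6.751 kJ/mol
  T = 339.0 K: K = (1.768, 0.183), RR gives ψ = 0.150, H_out = 4.482 kJ/mol
  T = 337.4 K: K = (1.730, 0.176), RR gives ψ = 0.115, H_out = 3.337 kJ/mol
Linear interpolation between T = 337.4 (H_out = 3.337) and T = 339.0 (H_out = 4.482) on hF = 3.391 gives T ≈ 337.5 K, at which ψ = 0.12.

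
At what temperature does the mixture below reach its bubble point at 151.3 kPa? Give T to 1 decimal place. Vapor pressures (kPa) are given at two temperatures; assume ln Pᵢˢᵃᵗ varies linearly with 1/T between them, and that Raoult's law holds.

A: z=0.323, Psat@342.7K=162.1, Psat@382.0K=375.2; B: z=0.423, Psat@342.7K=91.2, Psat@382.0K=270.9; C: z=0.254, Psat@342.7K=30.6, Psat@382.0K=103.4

Bubble-point temperature: ΣzᵢPᵢˢᵃᵗ(T) = P. Interpolate ln Pᵢˢᵃᵗ = aᵢ + bᵢ/T.
  T = 342.7 K: ΣzᵢPᵢˢᵃᵗ = 98.71 kPa
  T = 382.0 K: ΣzᵢPᵢˢᵃᵗ = 262.04 kPa
  T = 362.4 K: ΣzᵢPᵢˢᵃᵗ = 164.94 kPa
  T = 352.5 K: ΣzᵢPᵢˢᵃᵗ = 128.26 kPa
  T = 357.4 K: ΣzᵢPᵢˢᵃᵗ = 145.49 kPa
  T = 359.9 K: ΣzᵢPᵢˢᵃᵗ = 154.97 kPa
Interpolating between 357.4 K and 359.9 K gives T ≈ 358.9 K.

T = 358.9 K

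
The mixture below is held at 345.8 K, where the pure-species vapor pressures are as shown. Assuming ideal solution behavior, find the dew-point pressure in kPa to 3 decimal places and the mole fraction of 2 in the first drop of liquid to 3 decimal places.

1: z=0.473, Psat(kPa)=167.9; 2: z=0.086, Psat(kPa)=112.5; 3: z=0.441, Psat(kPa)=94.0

At the dew point ψ → 1, so Σzᵢ/Kᵢ = 1 with Kᵢ = Pᵢˢᵃᵗ/P ⇒ 1/P = Σzᵢ/Pᵢˢᵃᵗ.
1/P = 0.473/167.9 + 0.086/112.5 + 0.441/94.0 = 0.008273 ⇒ P = 120.874 kPa
xᵢ = zᵢP/Pᵢˢᵃᵗ ⇒ x_2 = 0.086·120.874/112.5 = 0.092

Pdew = 120.874 kPa, x_2 = 0.092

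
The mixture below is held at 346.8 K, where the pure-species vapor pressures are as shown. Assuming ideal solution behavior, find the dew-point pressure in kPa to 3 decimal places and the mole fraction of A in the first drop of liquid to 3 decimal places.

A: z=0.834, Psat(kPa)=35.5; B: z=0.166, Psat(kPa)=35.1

At the dew point ψ → 1, so Σzᵢ/Kᵢ = 1 with Kᵢ = Pᵢˢᵃᵗ/P ⇒ 1/P = Σzᵢ/Pᵢˢᵃᵗ.
1/P = 0.834/35.5 + 0.166/35.1 = 0.028222 ⇒ P = 35.433 kPa
xᵢ = zᵢP/Pᵢˢᵃᵗ ⇒ x_A = 0.834·35.433/35.5 = 0.832

Pdew = 35.433 kPa, x_A = 0.832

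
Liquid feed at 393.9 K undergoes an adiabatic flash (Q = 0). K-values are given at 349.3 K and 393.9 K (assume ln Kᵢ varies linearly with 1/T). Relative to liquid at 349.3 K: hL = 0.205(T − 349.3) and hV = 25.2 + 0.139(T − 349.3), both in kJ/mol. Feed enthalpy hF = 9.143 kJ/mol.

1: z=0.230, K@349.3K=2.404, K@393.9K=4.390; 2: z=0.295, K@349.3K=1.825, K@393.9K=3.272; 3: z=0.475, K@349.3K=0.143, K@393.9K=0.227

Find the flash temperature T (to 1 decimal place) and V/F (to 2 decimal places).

Adiabatic flash: solve Rachford–Rice at each trial T, then check hF = ψ·hV(T) + (1−ψ)·hL(T).
  T = 349.3 K: K = (2.404, 1.825, 0.143), RR gives ψ = 0.167, H_out = 4.220 kJ/mol
  T = 393.9 K: K = (4.390, 3.272, 0.227), RR gives ψ = 0.503, H_out = 20.342 kJ/mol
  T = 371.6 K: K = (3.308, 2.487, 0.183), RR gives ψ = 0.380, H_out = 13.587 kJ/mol
  T = 360.5 K: K = (2.836, 2.142, 0.162), RR gives ψ = 0.293, H_out = 9.456 kJ/mol
  T = 354.9 K: K = (2.614, 1.980, 0.153), RR gives ψ = 0.236, H_out = 7.018 kJ/mol
  T = 357.7 K: K = (2.724, 2.060, 0.157), RR gives ψ = 0.266, H_out = 8.275 kJ/mol
  T = 359.1 K: K = (2.780, 2.101, 0.160), RR gives ψ = 0.280, H_out = 8.874 kJ/mol
Linear interpolation between T = 359.1 (H_out = 8.874) and T = 360.5 (H_out = 9.456) on hF = 9.143 gives T ≈ 359.7 K, at which ψ = 0.29.

T = 359.7 K, V/F = 0.29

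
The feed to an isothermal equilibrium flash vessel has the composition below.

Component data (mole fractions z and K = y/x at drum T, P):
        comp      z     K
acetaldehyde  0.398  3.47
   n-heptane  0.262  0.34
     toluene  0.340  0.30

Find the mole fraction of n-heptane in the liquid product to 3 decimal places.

x_n-heptane = 0.338

Rachford–Rice: g(V/F) = Σ zᵢ(Kᵢ−1)/(1+V/F(Kᵢ−1)) = 0.
g(0) = ΣzᵢKᵢ − 1 = 0.572 and g(1) = 1 − Σzᵢ/Kᵢ = -1.019, so a root lies in (0, 1).
Iterate (Newton) starting at V/F = 0.5:
  V/F = 0.500: g = -0.1844, g' = -1.135 → V/F = 0.337
  V/F = 0.337: g = 0.0020, g' = -1.197 → V/F = 0.339
Converged at V/F = 0.339.
Compositions from xᵢ = zᵢ/(1+V/F(Kᵢ−1)), yᵢ = Kᵢxᵢ:
  acetaldehyde: x = 0.217, y = 0.751
  n-heptane: x = 0.338, y = 0.115
  toluene: x = 0.446, y = 0.134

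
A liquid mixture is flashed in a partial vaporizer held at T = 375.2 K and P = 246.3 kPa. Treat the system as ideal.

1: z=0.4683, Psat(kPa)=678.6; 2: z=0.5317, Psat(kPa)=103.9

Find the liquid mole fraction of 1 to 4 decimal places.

Raoult's law: Kᵢ = Pᵢˢᵃᵗ/P = Pᵢˢᵃᵗ/246.3.
  K_1 = 678.6/246.3 = 2.755177, K_2 = 103.9/246.3 = 0.421843
Material balance + equilibrium reduce to Σ zᵢ(Kᵢ−1)/(1+β(Kᵢ−1)) = 0.
g(0) = ΣzᵢKᵢ − 1 = 0.5145 and g(1) = 1 − Σzᵢ/Kᵢ = -0.4304, so a root lies in (0, 1).
Iterate (Newton) starting at β = 0.5:
  β = 0.5000: g = 0.00536, g' = -0.7609 → β = 0.5070
Converged at β = 0.5071.
Compositions from xᵢ = zᵢ/(1+β(Kᵢ−1)), yᵢ = Kᵢxᵢ:
  1: x = 0.2478, y = 0.6827
  2: x = 0.7522, y = 0.3173

x_1 = 0.2478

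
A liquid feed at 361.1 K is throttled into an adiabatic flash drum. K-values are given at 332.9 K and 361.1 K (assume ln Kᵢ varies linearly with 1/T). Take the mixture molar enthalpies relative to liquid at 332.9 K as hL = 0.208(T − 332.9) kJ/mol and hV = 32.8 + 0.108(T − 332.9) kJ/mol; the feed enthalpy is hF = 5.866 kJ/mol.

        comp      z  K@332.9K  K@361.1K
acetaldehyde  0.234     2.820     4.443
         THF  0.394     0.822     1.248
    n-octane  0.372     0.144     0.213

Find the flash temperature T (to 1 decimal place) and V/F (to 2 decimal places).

Adiabatic flash: solve Rachford–Rice at each trial T, then check hF = ψ·hV(T) + (1−ψ)·hL(T).
  T = 332.9 K: K = (2.820, 0.822, 0.144), RR gives ψ = 0.037, H_out = 1.199 kJ/mol
  T = 361.1 K: K = (4.443, 1.248, 0.213), RR gives ψ = 0.401, H_out = 17.874 kJ/mol
  T = 347.0 K: K = (3.573, 1.021, 0.177), RR gives ψ = 0.239, H_out = 10.429 kJ/mol
  T = 339.9 K: K = (3.179, 0.918, 0.160), RR gives ψ = 0.144, H_out = 6.068 kJ/mol
  T = 336.4 K: K = (2.996, 0.869, 0.152), RR gives ψ = 0.092, H_out = 3.717 kJ/mol
  T = 338.1 K: K = (3.084, 0.892, 0.156), RR gives ψ = 0.118, H_out = 4.878 kJ/mol
Linear interpolation between T = 338.1 (H_out = 4.878) and T = 339.9 (H_out = 6.068) on hF = 5.866 gives T ≈ 339.6 K, at which ψ = 0.14.

T = 339.6 K, V/F = 0.14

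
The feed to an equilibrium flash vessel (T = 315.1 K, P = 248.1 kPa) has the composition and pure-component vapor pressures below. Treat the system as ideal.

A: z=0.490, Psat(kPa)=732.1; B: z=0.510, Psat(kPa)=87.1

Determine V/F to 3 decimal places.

Raoult's law: Kᵢ = Pᵢˢᵃᵗ/P = Pᵢˢᵃᵗ/248.1.
  K_A = 732.1/248.1 = 2.95083, K_B = 87.1/248.1 = 0.35107
Material balance + equilibrium reduce to Σ zᵢ(Kᵢ−1)/(1+V/F(Kᵢ−1)) = 0.
Check two-phase: ΣzᵢKᵢ = 1.625 > 1 and Σzᵢ/Kᵢ = 1.619 > 1, so g(0) = 0.625 > 0 and g(1) = -0.619 < 0.
Newton–Raphson from V/F = 0.41:
  V/F = 0.410: g = 0.0802, g' = -0.974 → V/F = 0.492
  V/F = 0.492: g = 0.0013, g' = -0.949 → V/F = 0.494
Converged at V/F = 0.494.

V/F = 0.494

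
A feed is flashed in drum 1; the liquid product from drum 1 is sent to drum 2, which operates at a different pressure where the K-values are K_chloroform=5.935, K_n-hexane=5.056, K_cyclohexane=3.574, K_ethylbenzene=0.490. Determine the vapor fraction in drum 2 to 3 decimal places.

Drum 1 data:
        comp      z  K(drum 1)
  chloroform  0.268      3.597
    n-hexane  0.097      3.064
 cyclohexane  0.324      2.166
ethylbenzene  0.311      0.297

Drum 1:
Iterate (Newton) starting at ψ₁ = 0.51:
  ψ₁ = 0.510: g = 0.2930, g' = -0.979 → ψ₁ = 0.809
  ψ₁ = 0.809: g = -0.0134, g' = -1.189 → ψ₁ = 0.798
Converged at ψ₁ = 0.798.
Drum-1 compositions:
  chloroform: x = 0.087, y = 0.314
  n-hexane: x = 0.037, y = 0.112
  cyclohexane: x = 0.168, y = 0.364
  ethylbenzene: x = 0.708, y = 0.210
Drum-2 feed = drum-1 liquid: z₂ = (0.0872, 0.0366, 0.1678, 0.7083).
Drum 2:
Material balance + equilibrium reduce to Σ zᵢ(Kᵢ−1)/(1+ψ₂(Kᵢ−1)) = 0.
Feasibility: ΣzᵢKᵢ = 1.650, Σzᵢ/Kᵢ = 1.514 — both > 1, two phases present.
Newton–Raphson from ψ₂ = 0.5:
  ψ₂ = 0.500: g = -0.1227, g' = -0.787 → ψ₂ = 0.344
  ψ₂ = 0.344: g = 0.0126, g' = -0.981 → ψ₂ = 0.357
Converged at ψ₂ = 0.357.
  chloroform: x = 0.032, y = 0.187
  n-hexane: x = 0.015, y = 0.076
  cyclohexane: x = 0.087, y = 0.313
  ethylbenzene: x = 0.866, y = 0.424

V/F (drum 2) = 0.357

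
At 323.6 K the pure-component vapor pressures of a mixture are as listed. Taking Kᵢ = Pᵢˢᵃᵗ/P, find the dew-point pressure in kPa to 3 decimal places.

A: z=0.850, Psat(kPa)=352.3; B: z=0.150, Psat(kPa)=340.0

At the dew point ψ → 1, so Σzᵢ/Kᵢ = 1 with Kᵢ = Pᵢˢᵃᵗ/P ⇒ 1/P = Σzᵢ/Pᵢˢᵃᵗ.
1/P = 0.850/352.3 + 0.150/340.0 = 0.002854 ⇒ P = 350.399 kPa

Pdew = 350.399 kPa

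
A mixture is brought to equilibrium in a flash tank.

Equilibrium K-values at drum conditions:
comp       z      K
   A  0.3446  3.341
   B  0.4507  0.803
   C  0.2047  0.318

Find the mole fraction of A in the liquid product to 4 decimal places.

x_A = 0.1436

Material balance + equilibrium reduce to Σ zᵢ(Kᵢ−1)/(1+ψ(Kᵢ−1)) = 0.
Feasibility: ΣzᵢKᵢ = 1.5783, Σzᵢ/Kᵢ = 1.3081 — both > 1, two phases present.
Newton–Raphson from ψ = 0.5:
  ψ = 0.5000: g = 0.06134, g' = -0.6416 → ψ = 0.5956
  ψ = 0.5956: g = 0.00124, g' = -0.6219 → ψ = 0.5976
Converged at ψ = 0.5976.
Compositions from xᵢ = zᵢ/(1+ψ(Kᵢ−1)), yᵢ = Kᵢxᵢ:
  A: x = 0.1436, y = 0.4799
  B: x = 0.5108, y = 0.4102
  C: x = 0.3455, y = 0.1099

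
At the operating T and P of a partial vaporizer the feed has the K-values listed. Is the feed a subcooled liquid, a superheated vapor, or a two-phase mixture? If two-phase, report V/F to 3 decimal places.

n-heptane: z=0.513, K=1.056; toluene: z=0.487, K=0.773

ΣzᵢKᵢ = 0.918; Σzᵢ/Kᵢ = 1.116.
Since ΣzᵢKᵢ < 1 the mixture is below its bubble point — single liquid phase.

subcooled liquid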